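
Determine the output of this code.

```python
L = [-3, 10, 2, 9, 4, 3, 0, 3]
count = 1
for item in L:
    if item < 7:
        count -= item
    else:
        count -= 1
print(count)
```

-10

item=-3: <7, count = 1-(-3) = 4
item=10: not <7, count = 4-1 = 3
item=2: <7, count = 3-2 = 1
item=9: not <7, count = 1-1 = 0
item=4: <7, count = 0-4 = -4
item=3: <7, count = (-4)-3 = -7
item=0: <7, count = (-7)-0 = -7
item=3: <7, count = (-7)-3 = -10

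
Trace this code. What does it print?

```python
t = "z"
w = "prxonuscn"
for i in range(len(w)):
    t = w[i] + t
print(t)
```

i=0: prepend 'p' → 'pz'
i=1: prepend 'r' → 'rpz'
i=2: prepend 'x' → 'xrpz'
i=3: prepend 'o' → 'oxrpz'
i=4: prepend 'n' → 'noxrpz'
i=5: prepend 'u' → 'unoxrpz'
i=6: prepend 's' → 'sunoxrpz'
i=7: prepend 'c' → 'csunoxrpz'
i=8: prepend 'n' → 'ncsunoxrpz'

ncsunoxrpz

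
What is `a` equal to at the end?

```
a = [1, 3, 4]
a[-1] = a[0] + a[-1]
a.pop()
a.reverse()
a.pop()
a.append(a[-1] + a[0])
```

[3, 6]

a[-1] = a[0]+a[-1] = 1+4 = 5 → [1, 3, 5]
pop() removes 5 → [1, 3]
reverse → [3, 1]
pop() removes 1 → [3]
append a[-1]+a[0] = 3+3 = 6 → [3, 6]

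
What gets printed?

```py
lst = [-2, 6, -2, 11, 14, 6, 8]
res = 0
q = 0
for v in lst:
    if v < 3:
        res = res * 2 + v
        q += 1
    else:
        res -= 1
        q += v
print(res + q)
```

v=-2: <3, res = 0*2+(-2) = -2; q=1
v=6: not <3, res = (-2)-1 = -3; q=7
v=-2: <3, res = (-3)*2+(-2) = -8; q=8
v=11: not <3, res = (-8)-1 = -9; q=19
v=14: not <3, res = (-9)-1 = -10; q=33
v=6: not <3, res = (-10)-1 = -11; q=39
v=8: not <3, res = (-11)-1 = -12; q=47
res+q = (-12)+47 = 35

35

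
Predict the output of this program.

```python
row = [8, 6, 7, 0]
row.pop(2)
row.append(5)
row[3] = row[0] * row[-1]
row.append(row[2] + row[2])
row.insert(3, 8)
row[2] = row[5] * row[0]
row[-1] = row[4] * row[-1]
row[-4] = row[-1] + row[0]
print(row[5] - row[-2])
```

-40

pop(2) removes 7 → [8, 6, 0]
append 5 → [8, 6, 0, 5]
row[3] = row[0]*row[-1] = 8*5 = 40 → [8, 6, 0, 40]
append row[2]+row[2] = 0+0 = 0 → [8, 6, 0, 40, 0]
insert 8 at 3 → [8, 6, 0, 8, 40, 0]
row[2] = row[5]*row[0] = 0*8 = 0 → [8, 6, 0, 8, 40, 0]
row[-1] = row[4]*row[-1] = 40*0 = 0 → [8, 6, 0, 8, 40, 0]
row[-4] = row[-1]+row[0] = 0+8 = 8 → [8, 6, 8, 8, 40, 0]
row[5]-row[-2] = 0-40 = -40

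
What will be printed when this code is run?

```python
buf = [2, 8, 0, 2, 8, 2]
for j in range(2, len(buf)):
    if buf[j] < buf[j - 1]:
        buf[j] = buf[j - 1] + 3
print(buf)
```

j=2: 0<8, buf[2] = 8+3 = 11 → [2, 8, 11, 2, 8, 2]
j=3: 2<11, buf[3] = 11+3 = 14 → [2, 8, 11, 14, 8, 2]
j=4: 8<14, buf[4] = 14+3 = 17 → [2, 8, 11, 14, 17, 2]
j=5: 2<17, buf[5] = 17+3 = 20 → [2, 8, 11, 14, 17, 20]

[2, 8, 11, 14, 17, 20]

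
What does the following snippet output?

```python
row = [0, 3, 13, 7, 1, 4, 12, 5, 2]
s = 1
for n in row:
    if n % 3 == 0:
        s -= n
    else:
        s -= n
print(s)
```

n=0: %3==0, s = 1-0 = 1
n=3: %3==0, s = 1-3 = -2
n=13: not %3==0, s = (-2)-13 = -15
n=7: not %3==0, s = (-15)-7 = -22
n=1: not %3==0, s = (-22)-1 = -23
n=4: not %3==0, s = (-23)-4 = -27
n=12: %3==0, s = (-27)-12 = -39
n=5: not %3==0, s = (-39)-5 = -44
n=2: not %3==0, s = (-44)-2 = -46

-46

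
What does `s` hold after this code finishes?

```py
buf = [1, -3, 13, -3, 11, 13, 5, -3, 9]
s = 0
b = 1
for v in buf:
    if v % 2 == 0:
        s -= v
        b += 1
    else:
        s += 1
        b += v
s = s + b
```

53

v=1: not even, s = 0+1 = 1; b=2
v=-3: not even, s = 1+1 = 2; b=-1
v=13: not even, s = 2+1 = 3; b=12
v=-3: not even, s = 3+1 = 4; b=9
v=11: not even, s = 4+1 = 5; b=20
v=13: not even, s = 5+1 = 6; b=33
v=5: not even, s = 6+1 = 7; b=38
v=-3: not even, s = 7+1 = 8; b=35
v=9: not even, s = 8+1 = 9; b=44
s+b = 9+44 = 53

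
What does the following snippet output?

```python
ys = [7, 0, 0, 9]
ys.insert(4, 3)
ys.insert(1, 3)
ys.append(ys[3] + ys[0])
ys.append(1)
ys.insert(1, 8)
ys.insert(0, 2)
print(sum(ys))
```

40

insert 3 at 4 → [7, 0, 0, 9, 3]
insert 3 at 1 → [7, 3, 0, 0, 9, 3]
append ys[3]+ys[0] = 0+7 = 7 → [7, 3, 0, 0, 9, 3, 7]
append 1 → [7, 3, 0, 0, 9, 3, 7, 1]
insert 8 at 1 → [7, 8, 3, 0, 0, 9, 3, 7, 1]
insert 2 at 0 → [2, 7, 8, 3, 0, 0, 9, 3, 7, 1]
sum = 40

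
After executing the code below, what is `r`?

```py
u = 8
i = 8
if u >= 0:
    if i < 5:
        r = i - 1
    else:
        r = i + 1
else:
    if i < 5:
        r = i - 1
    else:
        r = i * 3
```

u=8, i=8
u >= 0 is True; i < 5 is False
→ r = i + 1 = 9

9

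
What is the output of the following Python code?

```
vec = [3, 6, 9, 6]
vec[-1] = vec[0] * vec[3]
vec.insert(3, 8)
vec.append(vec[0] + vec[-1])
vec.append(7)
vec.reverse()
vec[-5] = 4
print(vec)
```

vec[-1] = vec[0]*vec[3] = 3*6 = 18 → [3, 6, 9, 18]
insert 8 at 3 → [3, 6, 9, 8, 18]
append vec[0]+vec[-1] = 3+18 = 21 → [3, 6, 9, 8, 18, 21]
append 7 → [3, 6, 9, 8, 18, 21, 7]
reverse → [7, 21, 18, 8, 9, 6, 3]
vec[-5] = 4 → [7, 21, 4, 8, 9, 6, 3]

[7, 21, 4, 8, 9, 6, 3]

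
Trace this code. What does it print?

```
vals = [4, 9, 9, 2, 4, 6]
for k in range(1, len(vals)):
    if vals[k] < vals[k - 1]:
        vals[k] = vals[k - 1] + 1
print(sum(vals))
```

55

k=1: 9>=4, unchanged → [4, 9, 9, 2, 4, 6]
k=2: 9>=9, unchanged → [4, 9, 9, 2, 4, 6]
k=3: 2<9, vals[3] = 9+1 = 10 → [4, 9, 9, 10, 4, 6]
k=4: 4<10, vals[4] = 10+1 = 11 → [4, 9, 9, 10, 11, 6]
k=5: 6<11, vals[5] = 11+1 = 12 → [4, 9, 9, 10, 11, 12]
sum = 55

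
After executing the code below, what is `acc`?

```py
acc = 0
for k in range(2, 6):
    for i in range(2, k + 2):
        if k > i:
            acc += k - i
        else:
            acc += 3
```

k=2,i=2: not 2>2, acc = 0+3 = 3
k=2,i=3: not 2>3, acc = 3+3 = 6
k=3,i=2: 3>2, acc = 6+1 = 7
k=3,i=3: not 3>3, acc = 7+3 = 10
k=3,i=4: not 3>4, acc = 10+3 = 13
k=4,i=2: 4>2, acc = 13+2 = 15
k=4,i=3: 4>3, acc = 15+1 = 16
k=4,i=4: not 4>4, acc = 16+3 = 19
k=4,i=5: not 4>5, acc = 19+3 = 22
k=5,i=2: 5>2, acc = 22+3 = 25
k=5,i=3: 5>3, acc = 25+2 = 27
k=5,i=4: 5>4, acc = 27+1 = 28
k=5,i=5: not 5>5, acc = 28+3 = 31
k=5,i=6: not 5>6, acc = 31+3 = 34

34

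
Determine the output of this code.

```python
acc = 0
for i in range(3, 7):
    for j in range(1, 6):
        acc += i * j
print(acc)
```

270

i=3,j=1: acc = 0+3 = 3
i=3,j=2: acc = 3+6 = 9
i=3,j=3: acc = 9+9 = 18
i=3,j=4: acc = 18+12 = 30
i=3,j=5: acc = 30+15 = 45
i=4,j=1: acc = 45+4 = 49
i=4,j=2: acc = 49+8 = 57
i=4,j=3: acc = 57+12 = 69
i=4,j=4: acc = 69+16 = 85
i=4,j=5: acc = 85+20 = 105
i=5,j=1: acc = 105+5 = 110
i=5,j=2: acc = 110+10 = 120
i=5,j=3: acc = 120+15 = 135
i=5,j=4: acc = 135+20 = 155
i=5,j=5: acc = 155+25 = 180
i=6,j=1: acc = 180+6 = 186
i=6,j=2: acc = 186+12 = 198
i=6,j=3: acc = 198+18 = 216
i=6,j=4: acc = 216+24 = 240
i=6,j=5: acc = 240+30 = 270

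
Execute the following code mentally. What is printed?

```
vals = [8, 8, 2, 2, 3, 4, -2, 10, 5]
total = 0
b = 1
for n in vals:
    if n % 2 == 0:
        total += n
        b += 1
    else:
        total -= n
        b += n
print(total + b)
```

40

n=8: even, total = 0+8 = 8; b=2
n=8: even, total = 8+8 = 16; b=3
n=2: even, total = 16+2 = 18; b=4
n=2: even, total = 18+2 = 20; b=5
n=3: not even, total = 20-3 = 17; b=8
n=4: even, total = 17+4 = 21; b=9
n=-2: even, total = 21+(-2) = 19; b=10
n=10: even, total = 19+10 = 29; b=11
n=5: not even, total = 29-5 = 24; b=16
total+b = 24+16 = 40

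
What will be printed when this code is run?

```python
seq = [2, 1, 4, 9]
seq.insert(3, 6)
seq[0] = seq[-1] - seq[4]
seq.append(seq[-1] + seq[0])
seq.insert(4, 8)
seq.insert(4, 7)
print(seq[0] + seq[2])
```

4

insert 6 at 3 → [2, 1, 4, 6, 9]
seq[0] = seq[-1]-seq[4] = 9-9 = 0 → [0, 1, 4, 6, 9]
append seq[-1]+seq[0] = 9+0 = 9 → [0, 1, 4, 6, 9, 9]
insert 8 at 4 → [0, 1, 4, 6, 8, 9, 9]
insert 7 at 4 → [0, 1, 4, 6, 7, 8, 9, 9]
seq[0]+seq[2] = 0+4 = 4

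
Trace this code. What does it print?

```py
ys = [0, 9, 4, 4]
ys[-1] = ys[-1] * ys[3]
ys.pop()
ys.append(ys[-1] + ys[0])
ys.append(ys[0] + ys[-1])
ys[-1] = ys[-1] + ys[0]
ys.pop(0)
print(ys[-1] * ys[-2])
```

ys[-1] = ys[-1]*ys[3] = 4*4 = 16 → [0, 9, 4, 16]
pop() removes 16 → [0, 9, 4]
append ys[-1]+ys[0] = 4+0 = 4 → [0, 9, 4, 4]
append ys[0]+ys[-1] = 0+4 = 4 → [0, 9, 4, 4, 4]
ys[-1] = ys[-1]+ys[0] = 4+0 = 4 → [0, 9, 4, 4, 4]
pop(0) removes 0 → [9, 4, 4, 4]
ys[-1]*ys[-2] = 4*4 = 16

16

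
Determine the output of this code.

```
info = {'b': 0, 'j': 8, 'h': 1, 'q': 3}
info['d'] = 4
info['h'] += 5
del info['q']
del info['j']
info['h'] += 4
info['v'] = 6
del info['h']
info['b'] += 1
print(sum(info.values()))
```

info['d'] = 4 → {'b': 0, 'j': 8, 'h': 1, 'q': 3, 'd': 4}
info['h'] = 1+5 = 6 → {'b': 0, 'j': 8, 'h': 6, 'q': 3, 'd': 4}
del 'q' → {'b': 0, 'j': 8, 'h': 6, 'd': 4}
del 'j' → {'b': 0, 'h': 6, 'd': 4}
info['h'] = 6+4 = 10 → {'b': 0, 'h': 10, 'd': 4}
info['v'] = 6 → {'b': 0, 'h': 10, 'd': 4, 'v': 6}
del 'h' → {'b': 0, 'd': 4, 'v': 6}
info['b'] = 0+1 = 1 → {'b': 1, 'd': 4, 'v': 6}
sum of values = 11

11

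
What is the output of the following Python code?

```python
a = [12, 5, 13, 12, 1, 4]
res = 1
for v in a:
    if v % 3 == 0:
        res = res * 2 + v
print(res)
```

40

v=12: %3==0, res = 1*2+12 = 14
v=5: not %3==0
v=13: not %3==0
v=12: %3==0, res = 14*2+12 = 40
v=1: not %3==0
v=4: not %3==0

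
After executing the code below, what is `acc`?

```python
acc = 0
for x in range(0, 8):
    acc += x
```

x=0: acc = 0+0 = 0
x=1: acc = 0+1 = 1
x=2: acc = 1+2 = 3
x=3: acc = 3+3 = 6
x=4: acc = 6+4 = 10
x=5: acc = 10+5 = 15
x=6: acc = 15+6 = 21
x=7: acc = 21+7 = 28

28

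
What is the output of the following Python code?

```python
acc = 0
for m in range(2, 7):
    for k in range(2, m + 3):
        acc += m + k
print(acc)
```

215

m=2,k=2: acc = 0+4 = 4
m=2,k=3: acc = 4+5 = 9
m=2,k=4: acc = 9+6 = 15
m=3,k=2: acc = 15+5 = 20
m=3,k=3: acc = 20+6 = 26
m=3,k=4: acc = 26+7 = 33
m=3,k=5: acc = 33+8 = 41
m=4,k=2: acc = 41+6 = 47
m=4,k=3: acc = 47+7 = 54
m=4,k=4: acc = 54+8 = 62
m=4,k=5: acc = 62+9 = 71
m=4,k=6: acc = 71+10 = 81
m=5,k=2: acc = 81+7 = 88
m=5,k=3: acc = 88+8 = 96
m=5,k=4: acc = 96+9 = 105
m=5,k=5: acc = 105+10 = 115
m=5,k=6: acc = 115+11 = 126
m=5,k=7: acc = 126+12 = 138
m=6,k=2: acc = 138+8 = 146
m=6,k=3: acc = 146+9 = 155
m=6,k=4: acc = 155+10 = 165
m=6,k=5: acc = 165+11 = 176
m=6,k=6: acc = 176+12 = 188
m=6,k=7: acc = 188+13 = 201
m=6,k=8: acc = 201+14 = 215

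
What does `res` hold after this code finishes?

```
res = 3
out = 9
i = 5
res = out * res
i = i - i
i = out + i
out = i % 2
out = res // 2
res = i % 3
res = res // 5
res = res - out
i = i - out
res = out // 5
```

2

res = 9*3 = 27
i = 5-5 = 0
i = 9+0 = 9
out = 9%2 = 1
out = 27//2 = 13
res = 9%3 = 0
res = 0//5 = 0
res = 0-13 = -13
i = 9-13 = -4
res = 13//5 = 2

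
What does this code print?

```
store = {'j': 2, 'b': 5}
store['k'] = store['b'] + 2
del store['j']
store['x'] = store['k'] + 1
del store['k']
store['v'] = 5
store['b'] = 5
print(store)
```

{'b': 5, 'x': 8, 'v': 5}

store['k'] = store['b']+2 = 7 → {'j': 2, 'b': 5, 'k': 7}
del 'j' → {'b': 5, 'k': 7}
store['x'] = store['k']+1 = 8 → {'b': 5, 'k': 7, 'x': 8}
del 'k' → {'b': 5, 'x': 8}
store['v'] = 5 → {'b': 5, 'x': 8, 'v': 5}
store['b'] = 5 → {'b': 5, 'x': 8, 'v': 5}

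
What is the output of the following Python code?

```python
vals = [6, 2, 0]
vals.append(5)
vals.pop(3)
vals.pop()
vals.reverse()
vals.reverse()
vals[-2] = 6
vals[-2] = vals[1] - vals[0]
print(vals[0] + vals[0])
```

-8

append 5 → [6, 2, 0, 5]
pop(3) removes 5 → [6, 2, 0]
pop() removes 0 → [6, 2]
reverse → [2, 6]
reverse → [6, 2]
vals[-2] = 6 → [6, 2]
vals[-2] = vals[1]-vals[0] = 2-6 = -4 → [-4, 2]
vals[0]+vals[0] = (-4)+(-4) = -8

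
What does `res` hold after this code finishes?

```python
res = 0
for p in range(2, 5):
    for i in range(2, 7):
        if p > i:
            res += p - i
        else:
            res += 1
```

16

p=2,i=2: not 2>2, res = 0+1 = 1
p=2,i=3: not 2>3, res = 1+1 = 2
p=2,i=4: not 2>4, res = 2+1 = 3
p=2,i=5: not 2>5, res = 3+1 = 4
p=2,i=6: not 2>6, res = 4+1 = 5
p=3,i=2: 3>2, res = 5+1 = 6
p=3,i=3: not 3>3, res = 6+1 = 7
p=3,i=4: not 3>4, res = 7+1 = 8
p=3,i=5: not 3>5, res = 8+1 = 9
p=3,i=6: not 3>6, res = 9+1 = 10
p=4,i=2: 4>2, res = 10+2 = 12
p=4,i=3: 4>3, res = 12+1 = 13
p=4,i=4: not 4>4, res = 13+1 = 14
p=4,i=5: not 4>5, res = 14+1 = 15
p=4,i=6: not 4>6, res = 15+1 = 16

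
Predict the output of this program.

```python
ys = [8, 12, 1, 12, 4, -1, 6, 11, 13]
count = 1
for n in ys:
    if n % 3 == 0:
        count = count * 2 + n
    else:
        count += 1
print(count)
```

104

n=8: not %3==0, count = 1+1 = 2
n=12: %3==0, count = 2*2+12 = 16
n=1: not %3==0, count = 16+1 = 17
n=12: %3==0, count = 17*2+12 = 46
n=4: not %3==0, count = 46+1 = 47
n=-1: not %3==0, count = 47+1 = 48
n=6: %3==0, count = 48*2+6 = 102
n=11: not %3==0, count = 102+1 = 103
n=13: not %3==0, count = 103+1 = 104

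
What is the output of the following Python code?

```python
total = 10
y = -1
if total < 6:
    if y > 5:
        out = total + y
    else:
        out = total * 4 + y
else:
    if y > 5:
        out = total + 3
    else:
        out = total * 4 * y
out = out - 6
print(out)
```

total=10, y=-1
total < 6 is False; y > 5 is False
→ out = total * 4 * y = -40
out = (-40)-6 = -46

-46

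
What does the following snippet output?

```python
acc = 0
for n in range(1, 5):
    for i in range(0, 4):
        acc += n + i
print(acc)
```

n=1,i=0: acc = 0+1 = 1
n=1,i=1: acc = 1+2 = 3
n=1,i=2: acc = 3+3 = 6
n=1,i=3: acc = 6+4 = 10
n=2,i=0: acc = 10+2 = 12
n=2,i=1: acc = 12+3 = 15
n=2,i=2: acc = 15+4 = 19
n=2,i=3: acc = 19+5 = 24
n=3,i=0: acc = 24+3 = 27
n=3,i=1: acc = 27+4 = 31
n=3,i=2: acc = 31+5 = 36
n=3,i=3: acc = 36+6 = 42
n=4,i=0: acc = 42+4 = 46
n=4,i=1: acc = 46+5 = 51
n=4,i=2: acc = 51+6 = 57
n=4,i=3: acc = 57+7 = 64

64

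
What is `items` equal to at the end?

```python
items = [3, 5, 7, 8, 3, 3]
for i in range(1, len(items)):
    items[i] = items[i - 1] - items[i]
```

[3, -2, -9, -17, -20, -23]

i=1: items[1] = 3-5 = -2 → [3, -2, 7, 8, 3, 3]
i=2: items[2] = (-2)-7 = -9 → [3, -2, -9, 8, 3, 3]
i=3: items[3] = (-9)-8 = -17 → [3, -2, -9, -17, 3, 3]
i=4: items[4] = (-17)-3 = -20 → [3, -2, -9, -17, -20, 3]
i=5: items[5] = (-20)-3 = -23 → [3, -2, -9, -17, -20, -23]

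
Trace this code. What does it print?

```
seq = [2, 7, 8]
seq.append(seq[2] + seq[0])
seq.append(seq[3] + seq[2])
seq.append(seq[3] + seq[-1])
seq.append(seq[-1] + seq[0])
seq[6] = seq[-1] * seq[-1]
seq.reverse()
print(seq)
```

[900, 28, 18, 10, 8, 7, 2]

append seq[2]+seq[0] = 8+2 = 10 → [2, 7, 8, 10]
append seq[3]+seq[2] = 10+8 = 18 → [2, 7, 8, 10, 18]
append seq[3]+seq[-1] = 10+18 = 28 → [2, 7, 8, 10, 18, 28]
append seq[-1]+seq[0] = 28+2 = 30 → [2, 7, 8, 10, 18, 28, 30]
seq[6] = seq[-1]*seq[-1] = 30*30 = 900 → [2, 7, 8, 10, 18, 28, 900]
reverse → [900, 28, 18, 10, 8, 7, 2]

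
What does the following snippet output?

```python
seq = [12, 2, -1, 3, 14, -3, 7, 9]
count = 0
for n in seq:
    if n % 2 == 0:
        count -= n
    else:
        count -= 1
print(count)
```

-33

n=12: even, count = 0-12 = -12
n=2: even, count = (-12)-2 = -14
n=-1: not even, count = (-14)-1 = -15
n=3: not even, count = (-15)-1 = -16
n=14: even, count = (-16)-14 = -30
n=-3: not even, count = (-30)-1 = -31
n=7: not even, count = (-31)-1 = -32
n=9: not even, count = (-32)-1 = -33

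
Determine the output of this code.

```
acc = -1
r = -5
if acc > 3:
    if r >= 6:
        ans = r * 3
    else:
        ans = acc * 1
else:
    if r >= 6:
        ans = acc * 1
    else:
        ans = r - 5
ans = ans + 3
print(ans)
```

acc=-1, r=-5
acc > 3 is False; r >= 6 is False
→ ans = r - 5 = -10
ans = (-10)+3 = -7

-7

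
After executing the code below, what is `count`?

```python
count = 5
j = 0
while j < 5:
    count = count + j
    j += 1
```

15

j=0: count = 5+0 = 5
j=1: count = 5+1 = 6
j=2: count = 6+2 = 8
j=3: count = 8+3 = 11
j=4: count = 11+4 = 15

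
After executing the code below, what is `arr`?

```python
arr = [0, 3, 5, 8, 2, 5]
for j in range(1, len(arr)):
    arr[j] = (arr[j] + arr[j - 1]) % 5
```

j=1: arr[1] = (3+0)%5 = 3 → [0, 3, 5, 8, 2, 5]
j=2: arr[2] = (5+3)%5 = 3 → [0, 3, 3, 8, 2, 5]
j=3: arr[3] = (8+3)%5 = 1 → [0, 3, 3, 1, 2, 5]
j=4: arr[4] = (2+1)%5 = 3 → [0, 3, 3, 1, 3, 5]
j=5: arr[5] = (5+3)%5 = 3 → [0, 3, 3, 1, 3, 3]

[0, 3, 3, 1, 3, 3]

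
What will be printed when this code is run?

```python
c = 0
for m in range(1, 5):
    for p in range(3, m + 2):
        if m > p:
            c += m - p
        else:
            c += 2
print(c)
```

m=2,p=3: not 2>3, c = 0+2 = 2
m=3,p=3: not 3>3, c = 2+2 = 4
m=3,p=4: not 3>4, c = 4+2 = 6
m=4,p=3: 4>3, c = 6+1 = 7
m=4,p=4: not 4>4, c = 7+2 = 9
m=4,p=5: not 4>5, c = 9+2 = 11

11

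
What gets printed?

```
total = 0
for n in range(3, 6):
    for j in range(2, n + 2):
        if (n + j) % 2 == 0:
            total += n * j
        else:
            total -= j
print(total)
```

n=3,j=2: odd sum, total = 0-2 = -2
n=3,j=3: even sum, total = (-2)+9 = 7
n=3,j=4: odd sum, total = 7-4 = 3
n=4,j=2: even sum, total = 3+8 = 11
n=4,j=3: odd sum, total = 11-3 = 8
n=4,j=4: even sum, total = 8+16 = 24
n=4,j=5: odd sum, total = 24-5 = 19
n=5,j=2: odd sum, total = 19-2 = 17
n=5,j=3: even sum, total = 17+15 = 32
n=5,j=4: odd sum, total = 32-4 = 28
n=5,j=5: even sum, total = 28+25 = 53
n=5,j=6: odd sum, total = 53-6 = 47

47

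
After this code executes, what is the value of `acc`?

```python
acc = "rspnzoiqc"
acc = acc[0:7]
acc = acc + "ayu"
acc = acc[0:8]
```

slice [0:7] → 'rspnzoi'
+ 'ayu' → 'rspnzoiayu'
slice [0:8] → 'rspnzoia'

'rspnzoia'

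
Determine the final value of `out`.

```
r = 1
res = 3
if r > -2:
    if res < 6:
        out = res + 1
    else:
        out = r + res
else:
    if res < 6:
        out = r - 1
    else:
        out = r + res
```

4

r=1, res=3
r > -2 is True; res < 6 is True
→ out = res + 1 = 4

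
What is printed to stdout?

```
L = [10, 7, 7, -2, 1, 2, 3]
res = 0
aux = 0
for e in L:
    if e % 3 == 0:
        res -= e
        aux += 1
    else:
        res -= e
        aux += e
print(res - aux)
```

-54

e=10: not %3==0, res = 0-10 = -10; aux=10
e=7: not %3==0, res = (-10)-7 = -17; aux=17
e=7: not %3==0, res = (-17)-7 = -24; aux=24
e=-2: not %3==0, res = (-24)-(-2) = -22; aux=22
e=1: not %3==0, res = (-22)-1 = -23; aux=23
e=2: not %3==0, res = (-23)-2 = -25; aux=25
e=3: %3==0, res = (-25)-3 = -28; aux=26
res-aux = (-28)-26 = -54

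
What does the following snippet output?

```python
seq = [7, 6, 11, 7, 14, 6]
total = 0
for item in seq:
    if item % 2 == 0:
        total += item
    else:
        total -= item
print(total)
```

1

item=7: not even, total = 0-7 = -7
item=6: even, total = (-7)+6 = -1
item=11: not even, total = (-1)-11 = -12
item=7: not even, total = (-12)-7 = -19
item=14: even, total = (-19)+14 = -5
item=6: even, total = (-5)+6 = 1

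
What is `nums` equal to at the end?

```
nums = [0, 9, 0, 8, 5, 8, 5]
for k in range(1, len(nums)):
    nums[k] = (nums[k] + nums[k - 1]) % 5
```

k=1: nums[1] = (9+0)%5 = 4 → [0, 4, 0, 8, 5, 8, 5]
k=2: nums[2] = (0+4)%5 = 4 → [0, 4, 4, 8, 5, 8, 5]
k=3: nums[3] = (8+4)%5 = 2 → [0, 4, 4, 2, 5, 8, 5]
k=4: nums[4] = (5+2)%5 = 2 → [0, 4, 4, 2, 2, 8, 5]
k=5: nums[5] = (8+2)%5 = 0 → [0, 4, 4, 2, 2, 0, 5]
k=6: nums[6] = (5+0)%5 = 0 → [0, 4, 4, 2, 2, 0, 0]

[0, 4, 4, 2, 2, 0, 0]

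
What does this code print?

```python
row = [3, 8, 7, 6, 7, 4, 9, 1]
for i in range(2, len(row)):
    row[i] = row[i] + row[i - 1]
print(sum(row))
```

i=2: row[2] = 7+8 = 15 → [3, 8, 15, 6, 7, 4, 9, 1]
i=3: row[3] = 6+15 = 21 → [3, 8, 15, 21, 7, 4, 9, 1]
i=4: row[4] = 7+21 = 28 → [3, 8, 15, 21, 28, 4, 9, 1]
i=5: row[5] = 4+28 = 32 → [3, 8, 15, 21, 28, 32, 9, 1]
i=6: row[6] = 9+32 = 41 → [3, 8, 15, 21, 28, 32, 41, 1]
i=7: row[7] = 1+41 = 42 → [3, 8, 15, 21, 28, 32, 41, 42]
sum = 190

190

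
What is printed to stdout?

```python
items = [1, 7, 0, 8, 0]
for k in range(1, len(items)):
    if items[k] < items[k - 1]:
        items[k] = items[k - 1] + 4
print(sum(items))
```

53

k=1: 7>=1, unchanged → [1, 7, 0, 8, 0]
k=2: 0<7, items[2] = 7+4 = 11 → [1, 7, 11, 8, 0]
k=3: 8<11, items[3] = 11+4 = 15 → [1, 7, 11, 15, 0]
k=4: 0<15, items[4] = 15+4 = 19 → [1, 7, 11, 15, 19]
sum = 53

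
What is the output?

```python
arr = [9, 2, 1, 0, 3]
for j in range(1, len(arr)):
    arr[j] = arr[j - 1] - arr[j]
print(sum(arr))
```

31

j=1: arr[1] = 9-2 = 7 → [9, 7, 1, 0, 3]
j=2: arr[2] = 7-1 = 6 → [9, 7, 6, 0, 3]
j=3: arr[3] = 6-0 = 6 → [9, 7, 6, 6, 3]
j=4: arr[4] = 6-3 = 3 → [9, 7, 6, 6, 3]
sum = 31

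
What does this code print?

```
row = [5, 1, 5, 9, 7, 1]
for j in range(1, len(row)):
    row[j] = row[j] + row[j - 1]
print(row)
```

[5, 6, 11, 20, 27, 28]

j=1: row[1] = 1+5 = 6 → [5, 6, 5, 9, 7, 1]
j=2: row[2] = 5+6 = 11 → [5, 6, 11, 9, 7, 1]
j=3: row[3] = 9+11 = 20 → [5, 6, 11, 20, 7, 1]
j=4: row[4] = 7+20 = 27 → [5, 6, 11, 20, 27, 1]
j=5: row[5] = 1+27 = 28 → [5, 6, 11, 20, 27, 28]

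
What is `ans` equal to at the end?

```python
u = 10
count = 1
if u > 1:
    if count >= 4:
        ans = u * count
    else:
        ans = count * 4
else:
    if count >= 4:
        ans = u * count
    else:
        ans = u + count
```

u=10, count=1
u > 1 is True; count >= 4 is False
→ ans = count * 4 = 4

4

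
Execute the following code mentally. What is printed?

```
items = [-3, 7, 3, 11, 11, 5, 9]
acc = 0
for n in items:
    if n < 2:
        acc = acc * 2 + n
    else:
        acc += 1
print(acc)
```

n=-3: <2, acc = 0*2+(-3) = -3
n=7: not <2, acc = (-3)+1 = -2
n=3: not <2, acc = (-2)+1 = -1
n=11: not <2, acc = (-1)+1 = 0
n=11: not <2, acc = 0+1 = 1
n=5: not <2, acc = 1+1 = 2
n=9: not <2, acc = 2+1 = 3

3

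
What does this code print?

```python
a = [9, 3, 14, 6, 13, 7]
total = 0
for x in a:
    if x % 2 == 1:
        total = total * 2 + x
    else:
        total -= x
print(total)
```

37

x=9: odd, total = 0*2+9 = 9
x=3: odd, total = 9*2+3 = 21
x=14: not odd, total = 21-14 = 7
x=6: not odd, total = 7-6 = 1
x=13: odd, total = 1*2+13 = 15
x=7: odd, total = 15*2+7 = 37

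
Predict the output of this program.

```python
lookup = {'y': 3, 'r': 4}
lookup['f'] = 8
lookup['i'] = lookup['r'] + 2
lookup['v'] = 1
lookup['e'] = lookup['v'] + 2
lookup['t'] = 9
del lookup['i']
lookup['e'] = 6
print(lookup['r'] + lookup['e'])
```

10

lookup['f'] = 8 → {'y': 3, 'r': 4, 'f': 8}
lookup['i'] = lookup['r']+2 = 6 → {'y': 3, 'r': 4, 'f': 8, 'i': 6}
lookup['v'] = 1 → {'y': 3, 'r': 4, 'f': 8, 'i': 6, 'v': 1}
lookup['e'] = lookup['v']+2 = 3 → {'y': 3, 'r': 4, 'f': 8, 'i': 6, 'v': 1, 'e': 3}
lookup['t'] = 9 → {'y': 3, 'r': 4, 'f': 8, 'i': 6, 'v': 1, 'e': 3, 't': 9}
del 'i' → {'y': 3, 'r': 4, 'f': 8, 'v': 1, 'e': 3, 't': 9}
lookup['e'] = 6 → {'y': 3, 'r': 4, 'f': 8, 'v': 1, 'e': 6, 't': 9}
lookup['r']+lookup['e'] = 4+6 = 10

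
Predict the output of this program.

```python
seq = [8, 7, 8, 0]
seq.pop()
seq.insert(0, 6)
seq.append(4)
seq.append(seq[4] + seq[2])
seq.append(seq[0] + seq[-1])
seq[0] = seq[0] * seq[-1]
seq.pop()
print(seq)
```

[102, 8, 7, 8, 4, 11]

pop() removes 0 → [8, 7, 8]
insert 6 at 0 → [6, 8, 7, 8]
append 4 → [6, 8, 7, 8, 4]
append seq[4]+seq[2] = 4+7 = 11 → [6, 8, 7, 8, 4, 11]
append seq[0]+seq[-1] = 6+11 = 17 → [6, 8, 7, 8, 4, 11, 17]
seq[0] = seq[0]*seq[-1] = 6*17 = 102 → [102, 8, 7, 8, 4, 11, 17]
pop() removes 17 → [102, 8, 7, 8, 4, 11]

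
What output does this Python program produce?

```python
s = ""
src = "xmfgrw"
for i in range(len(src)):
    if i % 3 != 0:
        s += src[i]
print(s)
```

i=0: skip
i=1: add 'm' → 'm'
i=2: add 'f' → 'mf'
i=3: skip
i=4: add 'r' → 'mfr'
i=5: add 'w' → 'mfrw'

mfrw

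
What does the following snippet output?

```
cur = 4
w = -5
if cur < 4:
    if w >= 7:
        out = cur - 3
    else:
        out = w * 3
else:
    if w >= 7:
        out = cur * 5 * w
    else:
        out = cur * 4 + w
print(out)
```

11

cur=4, w=-5
cur < 4 is False; w >= 7 is False
→ out = cur * 4 + w = 11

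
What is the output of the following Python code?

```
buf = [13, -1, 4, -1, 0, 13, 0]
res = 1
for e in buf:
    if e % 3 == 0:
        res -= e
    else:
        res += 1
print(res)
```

e=13: not %3==0, res = 1+1 = 2
e=-1: not %3==0, res = 2+1 = 3
e=4: not %3==0, res = 3+1 = 4
e=-1: not %3==0, res = 4+1 = 5
e=0: %3==0, res = 5-0 = 5
e=13: not %3==0, res = 5+1 = 6
e=0: %3==0, res = 6-0 = 6

6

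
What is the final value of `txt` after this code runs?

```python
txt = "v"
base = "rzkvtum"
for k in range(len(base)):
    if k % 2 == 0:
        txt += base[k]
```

k=0: add 'r' → 'vr'
k=1: skip
k=2: add 'k' → 'vrk'
k=3: skip
k=4: add 't' → 'vrkt'
k=5: skip
k=6: add 'm' → 'vrktm'

'vrktm'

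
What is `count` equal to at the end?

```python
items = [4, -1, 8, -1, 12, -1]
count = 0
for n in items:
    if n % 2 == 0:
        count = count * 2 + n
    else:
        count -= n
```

51

n=4: even, count = 0*2+4 = 4
n=-1: not even, count = 4-(-1) = 5
n=8: even, count = 5*2+8 = 18
n=-1: not even, count = 18-(-1) = 19
n=12: even, count = 19*2+12 = 50
n=-1: not even, count = 50-(-1) = 51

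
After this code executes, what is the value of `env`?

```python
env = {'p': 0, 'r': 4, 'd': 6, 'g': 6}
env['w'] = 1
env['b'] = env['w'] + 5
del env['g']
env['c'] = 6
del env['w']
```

env['w'] = 1 → {'p': 0, 'r': 4, 'd': 6, 'g': 6, 'w': 1}
env['b'] = env['w']+5 = 6 → {'p': 0, 'r': 4, 'd': 6, 'g': 6, 'w': 1, 'b': 6}
del 'g' → {'p': 0, 'r': 4, 'd': 6, 'w': 1, 'b': 6}
env['c'] = 6 → {'p': 0, 'r': 4, 'd': 6, 'w': 1, 'b': 6, 'c': 6}
del 'w' → {'p': 0, 'r': 4, 'd': 6, 'b': 6, 'c': 6}

{'p': 0, 'r': 4, 'd': 6, 'b': 6, 'c': 6}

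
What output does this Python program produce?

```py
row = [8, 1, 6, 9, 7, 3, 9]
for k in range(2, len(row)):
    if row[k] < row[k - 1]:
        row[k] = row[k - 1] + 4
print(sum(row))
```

75

k=2: 6>=1, unchanged → [8, 1, 6, 9, 7, 3, 9]
k=3: 9>=6, unchanged → [8, 1, 6, 9, 7, 3, 9]
k=4: 7<9, row[4] = 9+4 = 13 → [8, 1, 6, 9, 13, 3, 9]
k=5: 3<13, row[5] = 13+4 = 17 → [8, 1, 6, 9, 13, 17, 9]
k=6: 9<17, row[6] = 17+4 = 21 → [8, 1, 6, 9, 13, 17, 21]
sum = 75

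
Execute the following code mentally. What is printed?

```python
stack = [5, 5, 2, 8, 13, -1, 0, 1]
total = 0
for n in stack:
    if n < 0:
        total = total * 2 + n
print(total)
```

n=5: not <0
n=5: not <0
n=2: not <0
n=8: not <0
n=13: not <0
n=-1: <0, total = 0*2+(-1) = -1
n=0: not <0
n=1: not <0

-1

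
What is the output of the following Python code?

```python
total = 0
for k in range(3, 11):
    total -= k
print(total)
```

-52

k=3: total = 0-3 = -3
k=4: total = (-3)-4 = -7
k=5: total = (-7)-5 = -12
k=6: total = (-12)-6 = -18
k=7: total = (-18)-7 = -25
k=8: total = (-25)-8 = -33
k=9: total = (-33)-9 = -42
k=10: total = (-42)-10 = -52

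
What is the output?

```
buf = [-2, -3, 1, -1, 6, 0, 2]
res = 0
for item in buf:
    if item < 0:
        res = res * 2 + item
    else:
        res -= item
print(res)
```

-25

item=-2: <0, res = 0*2+(-2) = -2
item=-3: <0, res = (-2)*2+(-3) = -7
item=1: not <0, res = (-7)-1 = -8
item=-1: <0, res = (-8)*2+(-1) = -17
item=6: not <0, res = (-17)-6 = -23
item=0: not <0, res = (-23)-0 = -23
item=2: not <0, res = (-23)-2 = -25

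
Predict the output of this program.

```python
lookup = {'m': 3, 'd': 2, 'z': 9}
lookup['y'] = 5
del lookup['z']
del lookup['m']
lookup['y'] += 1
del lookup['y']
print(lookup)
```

{'d': 2}

lookup['y'] = 5 → {'m': 3, 'd': 2, 'z': 9, 'y': 5}
del 'z' → {'m': 3, 'd': 2, 'y': 5}
del 'm' → {'d': 2, 'y': 5}
lookup['y'] = 5+1 = 6 → {'d': 2, 'y': 6}
del 'y' → {'d': 2}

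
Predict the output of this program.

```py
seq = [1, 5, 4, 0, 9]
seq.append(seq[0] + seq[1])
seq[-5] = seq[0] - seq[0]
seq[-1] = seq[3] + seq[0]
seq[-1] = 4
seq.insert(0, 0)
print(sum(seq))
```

append seq[0]+seq[1] = 1+5 = 6 → [1, 5, 4, 0, 9, 6]
seq[-5] = seq[0]-seq[0] = 1-1 = 0 → [1, 0, 4, 0, 9, 6]
seq[-1] = seq[3]+seq[0] = 0+1 = 1 → [1, 0, 4, 0, 9, 1]
seq[-1] = 4 → [1, 0, 4, 0, 9, 4]
insert 0 at 0 → [0, 1, 0, 4, 0, 9, 4]
sum = 18

18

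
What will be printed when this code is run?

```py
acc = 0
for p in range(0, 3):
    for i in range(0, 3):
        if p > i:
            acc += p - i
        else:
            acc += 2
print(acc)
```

16

p=0,i=0: not 0>0, acc = 0+2 = 2
p=0,i=1: not 0>1, acc = 2+2 = 4
p=0,i=2: not 0>2, acc = 4+2 = 6
p=1,i=0: 1>0, acc = 6+1 = 7
p=1,i=1: not 1>1, acc = 7+2 = 9
p=1,i=2: not 1>2, acc = 9+2 = 11
p=2,i=0: 2>0, acc = 11+2 = 13
p=2,i=1: 2>1, acc = 13+1 = 14
p=2,i=2: not 2>2, acc = 14+2 = 16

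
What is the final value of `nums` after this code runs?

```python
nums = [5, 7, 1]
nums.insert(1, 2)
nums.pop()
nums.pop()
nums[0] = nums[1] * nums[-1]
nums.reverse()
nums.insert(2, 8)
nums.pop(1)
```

[2, 8]

insert 2 at 1 → [5, 2, 7, 1]
pop() removes 1 → [5, 2, 7]
pop() removes 7 → [5, 2]
nums[0] = nums[1]*nums[-1] = 2*2 = 4 → [4, 2]
reverse → [2, 4]
insert 8 at 2 → [2, 4, 8]
pop(1) removes 4 → [2, 8]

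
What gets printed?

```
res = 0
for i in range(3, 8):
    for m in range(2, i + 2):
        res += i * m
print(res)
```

590

i=3,m=2: res = 0+6 = 6
i=3,m=3: res = 6+9 = 15
i=3,m=4: res = 15+12 = 27
i=4,m=2: res = 27+8 = 35
i=4,m=3: res = 35+12 = 47
i=4,m=4: res = 47+16 = 63
i=4,m=5: res = 63+20 = 83
i=5,m=2: res = 83+10 = 93
i=5,m=3: res = 93+15 = 108
i=5,m=4: res = 108+20 = 128
i=5,m=5: res = 128+25 = 153
i=5,m=6: res = 153+30 = 183
i=6,m=2: res = 183+12 = 195
i=6,m=3: res = 195+18 = 213
i=6,m=4: res = 213+24 = 237
i=6,m=5: res = 237+30 = 267
i=6,m=6: res = 267+36 = 303
i=6,m=7: res = 303+42 = 345
i=7,m=2: res = 345+14 = 359
i=7,m=3: res = 359+21 = 380
i=7,m=4: res = 380+28 = 408
i=7,m=5: res = 408+35 = 443
i=7,m=6: res = 443+42 = 485
i=7,m=7: res = 485+49 = 534
i=7,m=8: res = 534+56 = 590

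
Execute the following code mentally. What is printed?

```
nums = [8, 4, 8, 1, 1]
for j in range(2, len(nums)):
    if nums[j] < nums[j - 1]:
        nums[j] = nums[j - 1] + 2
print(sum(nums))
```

j=2: 8>=4, unchanged → [8, 4, 8, 1, 1]
j=3: 1<8, nums[3] = 8+2 = 10 → [8, 4, 8, 10, 1]
j=4: 1<10, nums[4] = 10+2 = 12 → [8, 4, 8, 10, 12]
sum = 42

42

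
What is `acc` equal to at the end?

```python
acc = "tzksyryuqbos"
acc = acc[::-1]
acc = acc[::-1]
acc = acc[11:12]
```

reverse → 'sobquyryskzt'
reverse → 'tzksyryuqbos'
slice [11:12] → 's'

's'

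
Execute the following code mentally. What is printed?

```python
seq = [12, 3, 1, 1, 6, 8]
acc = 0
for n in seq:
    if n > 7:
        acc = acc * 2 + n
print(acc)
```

n=12: >7, acc = 0*2+12 = 12
n=3: not >7
n=1: not >7
n=1: not >7
n=6: not >7
n=8: >7, acc = 12*2+8 = 32

32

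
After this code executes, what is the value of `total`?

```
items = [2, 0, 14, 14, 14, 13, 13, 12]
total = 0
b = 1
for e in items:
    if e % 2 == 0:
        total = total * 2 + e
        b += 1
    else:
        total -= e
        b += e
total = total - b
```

e=2: even, total = 0*2+2 = 2; b=2
e=0: even, total = 2*2+0 = 4; b=3
e=14: even, total = 4*2+14 = 22; b=4
e=14: even, total = 22*2+14 = 58; b=5
e=14: even, total = 58*2+14 = 130; b=6
e=13: not even, total = 130-13 = 117; b=19
e=13: not even, total = 117-13 = 104; b=32
e=12: even, total = 104*2+12 = 220; b=33
total-b = 220-33 = 187

187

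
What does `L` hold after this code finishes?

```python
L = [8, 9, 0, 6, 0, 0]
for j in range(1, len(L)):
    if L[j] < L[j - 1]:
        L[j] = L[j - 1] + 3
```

j=1: 9>=8, unchanged → [8, 9, 0, 6, 0, 0]
j=2: 0<9, L[2] = 9+3 = 12 → [8, 9, 12, 6, 0, 0]
j=3: 6<12, L[3] = 12+3 = 15 → [8, 9, 12, 15, 0, 0]
j=4: 0<15, L[4] = 15+3 = 18 → [8, 9, 12, 15, 18, 0]
j=5: 0<18, L[5] = 18+3 = 21 → [8, 9, 12, 15, 18, 21]

[8, 9, 12, 15, 18, 21]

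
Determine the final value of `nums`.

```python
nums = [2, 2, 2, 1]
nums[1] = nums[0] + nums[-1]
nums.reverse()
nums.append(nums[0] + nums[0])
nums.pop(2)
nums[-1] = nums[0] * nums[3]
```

[1, 2, 2, 2]

nums[1] = nums[0]+nums[-1] = 2+1 = 3 → [2, 3, 2, 1]
reverse → [1, 2, 3, 2]
append nums[0]+nums[0] = 1+1 = 2 → [1, 2, 3, 2, 2]
pop(2) removes 3 → [1, 2, 2, 2]
nums[-1] = nums[0]*nums[3] = 1*2 = 2 → [1, 2, 2, 2]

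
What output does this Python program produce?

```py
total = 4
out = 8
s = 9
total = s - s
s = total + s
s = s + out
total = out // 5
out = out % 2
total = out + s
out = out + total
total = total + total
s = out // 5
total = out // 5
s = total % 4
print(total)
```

3

total = 9-9 = 0
s = 0+9 = 9
s = 9+8 = 17
total = 8//5 = 1
out = 8%2 = 0
total = 0+17 = 17
out = 0+17 = 17
total = 17+17 = 34
s = 17//5 = 3
total = 17//5 = 3
s = 3%4 = 3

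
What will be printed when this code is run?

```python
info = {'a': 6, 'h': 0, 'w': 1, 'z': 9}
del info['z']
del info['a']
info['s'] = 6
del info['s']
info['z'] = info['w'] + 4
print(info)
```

{'h': 0, 'w': 1, 'z': 5}

del 'z' → {'a': 6, 'h': 0, 'w': 1}
del 'a' → {'h': 0, 'w': 1}
info['s'] = 6 → {'h': 0, 'w': 1, 's': 6}
del 's' → {'h': 0, 'w': 1}
info['z'] = info['w']+4 = 5 → {'h': 0, 'w': 1, 'z': 5}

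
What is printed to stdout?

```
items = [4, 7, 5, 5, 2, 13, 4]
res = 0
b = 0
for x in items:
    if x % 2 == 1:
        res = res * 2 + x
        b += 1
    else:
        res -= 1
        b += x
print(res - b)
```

66

x=4: not odd, res = 0-1 = -1; b=4
x=7: odd, res = (-1)*2+7 = 5; b=5
x=5: odd, res = 5*2+5 = 15; b=6
x=5: odd, res = 15*2+5 = 35; b=7
x=2: not odd, res = 35-1 = 34; b=9
x=13: odd, res = 34*2+13 = 81; b=10
x=4: not odd, res = 81-1 = 80; b=14
res-b = 80-14 = 66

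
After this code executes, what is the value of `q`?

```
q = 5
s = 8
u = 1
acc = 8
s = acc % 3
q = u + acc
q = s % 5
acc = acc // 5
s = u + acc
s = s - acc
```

s = 8%3 = 2
q = 1+8 = 9
q = 2%5 = 2
acc = 8//5 = 1
s = 1+1 = 2
s = 2-1 = 1

2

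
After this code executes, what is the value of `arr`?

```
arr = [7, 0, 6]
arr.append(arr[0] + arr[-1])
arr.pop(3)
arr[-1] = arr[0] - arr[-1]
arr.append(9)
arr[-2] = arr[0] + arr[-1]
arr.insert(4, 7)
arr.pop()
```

[7, 0, 16, 9]

append arr[0]+arr[-1] = 7+6 = 13 → [7, 0, 6, 13]
pop(3) removes 13 → [7, 0, 6]
arr[-1] = arr[0]-arr[-1] = 7-6 = 1 → [7, 0, 1]
append 9 → [7, 0, 1, 9]
arr[-2] = arr[0]+arr[-1] = 7+9 = 16 → [7, 0, 16, 9]
insert 7 at 4 → [7, 0, 16, 9, 7]
pop() removes 7 → [7, 0, 16, 9]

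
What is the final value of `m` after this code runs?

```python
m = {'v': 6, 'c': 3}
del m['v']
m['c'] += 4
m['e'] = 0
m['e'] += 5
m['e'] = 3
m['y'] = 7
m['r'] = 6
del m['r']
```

del 'v' → {'c': 3}
m['c'] = 3+4 = 7 → {'c': 7}
m['e'] = 0 → {'c': 7, 'e': 0}
m['e'] = 0+5 = 5 → {'c': 7, 'e': 5}
m['e'] = 3 → {'c': 7, 'e': 3}
m['y'] = 7 → {'c': 7, 'e': 3, 'y': 7}
m['r'] = 6 → {'c': 7, 'e': 3, 'y': 7, 'r': 6}
del 'r' → {'c': 7, 'e': 3, 'y': 7}

{'c': 7, 'e': 3, 'y': 7}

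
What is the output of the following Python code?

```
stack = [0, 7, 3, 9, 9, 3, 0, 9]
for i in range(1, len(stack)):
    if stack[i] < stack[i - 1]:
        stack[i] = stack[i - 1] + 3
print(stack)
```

i=1: 7>=0, unchanged → [0, 7, 3, 9, 9, 3, 0, 9]
i=2: 3<7, stack[2] = 7+3 = 10 → [0, 7, 10, 9, 9, 3, 0, 9]
i=3: 9<10, stack[3] = 10+3 = 13 → [0, 7, 10, 13, 9, 3, 0, 9]
i=4: 9<13, stack[4] = 13+3 = 16 → [0, 7, 10, 13, 16, 3, 0, 9]
i=5: 3<16, stack[5] = 16+3 = 19 → [0, 7, 10, 13, 16, 19, 0, 9]
i=6: 0<19, stack[6] = 19+3 = 22 → [0, 7, 10, 13, 16, 19, 22, 9]
i=7: 9<22, stack[7] = 22+3 = 25 → [0, 7, 10, 13, 16, 19, 22, 25]

[0, 7, 10, 13, 16, 19, 22, 25]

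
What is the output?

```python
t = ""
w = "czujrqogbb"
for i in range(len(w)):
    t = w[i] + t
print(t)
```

bbgoqrjuzc

i=0: prepend 'c' → 'c'
i=1: prepend 'z' → 'zc'
i=2: prepend 'u' → 'uzc'
i=3: prepend 'j' → 'juzc'
i=4: prepend 'r' → 'rjuzc'
i=5: prepend 'q' → 'qrjuzc'
i=6: prepend 'o' → 'oqrjuzc'
i=7: prepend 'g' → 'goqrjuzc'
i=8: prepend 'b' → 'bgoqrjuzc'
i=9: prepend 'b' → 'bbgoqrjuzc'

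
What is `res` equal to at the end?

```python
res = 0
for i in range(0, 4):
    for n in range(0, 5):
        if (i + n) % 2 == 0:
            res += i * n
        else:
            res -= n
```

8

i=0,n=0: even sum, res = 0+0 = 0
i=0,n=1: odd sum, res = 0-1 = -1
i=0,n=2: even sum, res = (-1)+0 = -1
i=0,n=3: odd sum, res = (-1)-3 = -4
i=0,n=4: even sum, res = (-4)+0 = -4
i=1,n=0: odd sum, res = (-4)-0 = -4
i=1,n=1: even sum, res = (-4)+1 = -3
i=1,n=2: odd sum, res = (-3)-2 = -5
i=1,n=3: even sum, res = (-5)+3 = -2
i=1,n=4: odd sum, res = (-2)-4 = -6
i=2,n=0: even sum, res = (-6)+0 = -6
i=2,n=1: odd sum, res = (-6)-1 = -7
i=2,n=2: even sum, res = (-7)+4 = -3
i=2,n=3: odd sum, res = (-3)-3 = -6
i=2,n=4: even sum, res = (-6)+8 = 2
i=3,n=0: odd sum, res = 2-0 = 2
i=3,n=1: even sum, res = 2+3 = 5
i=3,n=2: odd sum, res = 5-2 = 3
i=3,n=3: even sum, res = 3+9 = 12
i=3,n=4: odd sum, res = 12-4 = 8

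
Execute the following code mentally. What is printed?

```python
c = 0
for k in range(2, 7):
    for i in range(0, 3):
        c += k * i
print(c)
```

k=2,i=0: c = 0+0 = 0
k=2,i=1: c = 0+2 = 2
k=2,i=2: c = 2+4 = 6
k=3,i=0: c = 6+0 = 6
k=3,i=1: c = 6+3 = 9
k=3,i=2: c = 9+6 = 15
k=4,i=0: c = 15+0 = 15
k=4,i=1: c = 15+4 = 19
k=4,i=2: c = 19+8 = 27
k=5,i=0: c = 27+0 = 27
k=5,i=1: c = 27+5 = 32
k=5,i=2: c = 32+10 = 42
k=6,i=0: c = 42+0 = 42
k=6,i=1: c = 42+6 = 48
k=6,i=2: c = 48+12 = 60

60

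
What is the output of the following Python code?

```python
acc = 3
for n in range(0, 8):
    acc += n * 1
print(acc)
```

31

n=0: acc = 3+0*1 = 3
n=1: acc = 3+1*1 = 4
n=2: acc = 4+2*1 = 6
n=3: acc = 6+3*1 = 9
n=4: acc = 9+4*1 = 13
n=5: acc = 13+5*1 = 18
n=6: acc = 18+6*1 = 24
n=7: acc = 24+7*1 = 31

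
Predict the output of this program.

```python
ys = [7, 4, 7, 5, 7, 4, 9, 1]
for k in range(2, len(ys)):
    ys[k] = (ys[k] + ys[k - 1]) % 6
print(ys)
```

[7, 4, 5, 4, 5, 3, 0, 1]

k=2: ys[2] = (7+4)%6 = 5 → [7, 4, 5, 5, 7, 4, 9, 1]
k=3: ys[3] = (5+5)%6 = 4 → [7, 4, 5, 4, 7, 4, 9, 1]
k=4: ys[4] = (7+4)%6 = 5 → [7, 4, 5, 4, 5, 4, 9, 1]
k=5: ys[5] = (4+5)%6 = 3 → [7, 4, 5, 4, 5, 3, 9, 1]
k=6: ys[6] = (9+3)%6 = 0 → [7, 4, 5, 4, 5, 3, 0, 1]
k=7: ys[7] = (1+0)%6 = 1 → [7, 4, 5, 4, 5, 3, 0, 1]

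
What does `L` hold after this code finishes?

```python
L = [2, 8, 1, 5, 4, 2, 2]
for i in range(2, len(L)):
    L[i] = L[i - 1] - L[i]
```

i=2: L[2] = 8-1 = 7 → [2, 8, 7, 5, 4, 2, 2]
i=3: L[3] = 7-5 = 2 → [2, 8, 7, 2, 4, 2, 2]
i=4: L[4] = 2-4 = -2 → [2, 8, 7, 2, -2, 2, 2]
i=5: L[5] = (-2)-2 = -4 → [2, 8, 7, 2, -2, -4, 2]
i=6: L[6] = (-4)-2 = -6 → [2, 8, 7, 2, -2, -4, -6]

[2, 8, 7, 2, -2, -4, -6]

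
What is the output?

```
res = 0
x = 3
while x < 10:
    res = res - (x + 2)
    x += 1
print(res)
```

x=3: res = 0-5 = -5
x=4: res = (-5)-6 = -11
x=5: res = (-11)-7 = -18
x=6: res = (-18)-8 = -26
x=7: res = (-26)-9 = -35
x=8: res = (-35)-10 = -45
x=9: res = (-45)-11 = -56

-56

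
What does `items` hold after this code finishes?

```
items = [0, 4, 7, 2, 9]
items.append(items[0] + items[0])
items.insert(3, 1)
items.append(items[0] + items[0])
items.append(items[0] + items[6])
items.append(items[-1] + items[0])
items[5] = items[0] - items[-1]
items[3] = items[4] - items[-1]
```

append items[0]+items[0] = 0+0 = 0 → [0, 4, 7, 2, 9, 0]
insert 1 at 3 → [0, 4, 7, 1, 2, 9, 0]
append items[0]+items[0] = 0+0 = 0 → [0, 4, 7, 1, 2, 9, 0, 0]
append items[0]+items[6] = 0+0 = 0 → [0, 4, 7, 1, 2, 9, 0, 0, 0]
append items[-1]+items[0] = 0+0 = 0 → [0, 4, 7, 1, 2, 9, 0, 0, 0, 0]
items[5] = items[0]-items[-1] = 0-0 = 0 → [0, 4, 7, 1, 2, 0, 0, 0, 0, 0]
items[3] = items[4]-items[-1] = 2-0 = 2 → [0, 4, 7, 2, 2, 0, 0, 0, 0, 0]

[0, 4, 7, 2, 2, 0, 0, 0, 0, 0]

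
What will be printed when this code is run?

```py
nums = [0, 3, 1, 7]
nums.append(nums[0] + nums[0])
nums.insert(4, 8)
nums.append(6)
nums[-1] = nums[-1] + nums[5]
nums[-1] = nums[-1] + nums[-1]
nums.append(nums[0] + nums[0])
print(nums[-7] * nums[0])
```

append nums[0]+nums[0] = 0+0 = 0 → [0, 3, 1, 7, 0]
insert 8 at 4 → [0, 3, 1, 7, 8, 0]
append 6 → [0, 3, 1, 7, 8, 0, 6]
nums[-1] = nums[-1]+nums[5] = 6+0 = 6 → [0, 3, 1, 7, 8, 0, 6]
nums[-1] = nums[-1]+nums[-1] = 6+6 = 12 → [0, 3, 1, 7, 8, 0, 12]
append nums[0]+nums[0] = 0+0 = 0 → [0, 3, 1, 7, 8, 0, 12, 0]
nums[-7]*nums[0] = 3*0 = 0

0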